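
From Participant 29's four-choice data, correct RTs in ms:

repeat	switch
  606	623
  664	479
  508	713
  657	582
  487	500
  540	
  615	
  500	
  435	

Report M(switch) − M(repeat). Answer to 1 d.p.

22.5 ms

M(repeat) = 5012/9 = 556.889
M(switch) = 2897/5 = 579.400
Difference = 579.400 − 556.889 = 22.511 ms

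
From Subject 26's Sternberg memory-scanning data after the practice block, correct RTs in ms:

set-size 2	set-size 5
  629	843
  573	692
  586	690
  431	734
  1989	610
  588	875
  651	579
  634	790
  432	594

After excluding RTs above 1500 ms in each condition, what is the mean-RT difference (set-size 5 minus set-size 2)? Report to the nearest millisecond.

146 ms

set-size 2: exclude 1989
M(set-size 2) = 4524/8 = 565.500
M(set-size 5) = 6407/9 = 711.889
Difference = 711.889 − 565.500 = 146.389 ms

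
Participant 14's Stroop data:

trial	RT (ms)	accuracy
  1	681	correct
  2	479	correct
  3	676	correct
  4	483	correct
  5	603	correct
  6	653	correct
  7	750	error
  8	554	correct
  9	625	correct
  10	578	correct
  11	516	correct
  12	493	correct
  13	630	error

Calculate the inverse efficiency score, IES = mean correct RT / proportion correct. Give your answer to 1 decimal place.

Correct trials (n=11): 681, 479, 676, 483, 603, 653, 554, 625, 578, 516, 493
Mean correct RT = 6341/11 = 576.4545 ms
Proportion correct = 11/13
IES = 576.4545 / (11/13) = 681.264 ms

681.3 ms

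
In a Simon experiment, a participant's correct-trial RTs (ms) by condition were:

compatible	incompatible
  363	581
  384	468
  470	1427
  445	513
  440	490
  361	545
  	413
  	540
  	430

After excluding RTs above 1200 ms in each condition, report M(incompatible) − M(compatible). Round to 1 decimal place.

incompatible: exclude 1427
M(compatible) = 2463/6 = 410.500
M(incompatible) = 3980/8 = 497.500
Difference = 497.500 − 410.500 = 87.000 ms

87.0 ms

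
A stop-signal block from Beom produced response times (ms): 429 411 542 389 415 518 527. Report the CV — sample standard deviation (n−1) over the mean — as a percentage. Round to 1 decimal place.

14.0%

n = 7, Σ = 3231, M = 461.5714
Σ(x−M)² = 24987.714; s = √(24987.714/6) = 64.5339
CV = 64.5339 / 461.5714 = 0.13981 = 13.981%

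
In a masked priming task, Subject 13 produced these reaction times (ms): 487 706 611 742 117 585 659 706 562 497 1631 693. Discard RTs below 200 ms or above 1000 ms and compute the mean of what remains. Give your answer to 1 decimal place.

624.8 ms

Excluded: 117, 1631
Retained (n=10): Σ = 6248
Mean = 6248/10 = 624.8000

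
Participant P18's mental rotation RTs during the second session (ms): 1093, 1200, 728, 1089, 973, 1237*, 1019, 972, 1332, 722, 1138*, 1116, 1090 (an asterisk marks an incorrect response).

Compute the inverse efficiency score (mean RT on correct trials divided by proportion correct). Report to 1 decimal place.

Correct trials (n=11): 1093, 1200, 728, 1089, 973, 1019, 972, 1332, 722, 1116, 1090
Mean correct RT = 11334/11 = 1030.3636 ms
Proportion correct = 11/13
IES = 1030.3636 / (11/13) = 1217.702 ms

1217.7 ms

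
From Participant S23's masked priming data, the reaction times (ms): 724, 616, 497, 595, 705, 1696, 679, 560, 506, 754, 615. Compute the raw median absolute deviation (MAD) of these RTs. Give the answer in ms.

Sorted: 497, 506, 560, 595, 615, 616, 679, 705, 724, 754, 1696 → median = 616
|x − 616|: 108, 0, 119, 21, 89, 1080, 63, 56, 110, 138, 1
Sorted deviations: 0, 1, 21, 56, 63, 89, 108, 110, 119, 138, 1080 → MAD = 89

89 ms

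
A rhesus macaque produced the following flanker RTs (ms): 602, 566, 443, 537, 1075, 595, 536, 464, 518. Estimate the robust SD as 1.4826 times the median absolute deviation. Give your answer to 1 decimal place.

Sorted: 443, 464, 518, 536, 537, 566, 595, 602, 1075 → median = 537
|x − 537| sorted: 0, 1, 19, 29, 58, 65, 73, 94, 538 → MAD = 58
Robust SD ≈ 1.4826 × 58 = 85.991

86.0 ms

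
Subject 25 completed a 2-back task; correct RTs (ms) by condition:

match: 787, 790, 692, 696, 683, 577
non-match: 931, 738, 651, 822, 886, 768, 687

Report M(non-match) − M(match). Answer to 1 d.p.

79.1 ms

M(match) = 4225/6 = 704.167
M(non-match) = 5483/7 = 783.286
Difference = 783.286 − 704.167 = 79.119 ms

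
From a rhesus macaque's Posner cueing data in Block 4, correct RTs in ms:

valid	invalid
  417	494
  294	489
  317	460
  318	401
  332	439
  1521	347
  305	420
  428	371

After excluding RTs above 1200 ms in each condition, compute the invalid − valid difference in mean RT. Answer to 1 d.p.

83.2 ms

valid: exclude 1521
M(valid) = 2411/7 = 344.429
M(invalid) = 3421/8 = 427.625
Difference = 427.625 − 344.429 = 83.196 ms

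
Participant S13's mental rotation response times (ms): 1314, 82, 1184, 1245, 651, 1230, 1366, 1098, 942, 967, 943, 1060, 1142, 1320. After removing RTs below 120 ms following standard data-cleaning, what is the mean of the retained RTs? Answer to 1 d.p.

1112.5 ms

Excluded: 82
Retained (n=13): Σ = 14462
Mean = 14462/13 = 1112.4615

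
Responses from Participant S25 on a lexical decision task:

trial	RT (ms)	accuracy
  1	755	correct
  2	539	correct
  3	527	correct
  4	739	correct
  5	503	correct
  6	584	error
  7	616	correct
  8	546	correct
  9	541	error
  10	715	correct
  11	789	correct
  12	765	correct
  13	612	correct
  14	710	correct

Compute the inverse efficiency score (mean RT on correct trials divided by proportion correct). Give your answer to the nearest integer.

760 ms

Correct trials (n=12): 755, 539, 527, 739, 503, 616, 546, 715, 789, 765, 612, 710
Mean correct RT = 7816/12 = 651.3333 ms
Proportion correct = 12/14
IES = 651.3333 / (12/14) = 759.889 ms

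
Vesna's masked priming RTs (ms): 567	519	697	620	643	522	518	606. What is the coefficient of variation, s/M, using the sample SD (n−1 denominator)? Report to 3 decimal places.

0.113

n = 8, Σ = 4692, M = 586.5000
Σ(x−M)² = 30694.000; s = √(30694.000/7) = 66.2183
CV = 66.2183 / 586.5000 = 0.11290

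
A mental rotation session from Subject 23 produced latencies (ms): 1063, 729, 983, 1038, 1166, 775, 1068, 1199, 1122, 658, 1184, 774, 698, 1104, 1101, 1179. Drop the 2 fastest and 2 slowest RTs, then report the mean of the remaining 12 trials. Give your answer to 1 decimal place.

1008.5 ms

Sorted: 658, 698, 729, 774, 775, 983, 1038, 1063, 1068, 1101, 1104, 1122, 1166, 1179, 1184, 1199
Drop lowest 2 (658, 698) and highest 2 (1184, 1199)
Remaining (n=12): Σ = 12102, mean = 12102/12 = 1008.500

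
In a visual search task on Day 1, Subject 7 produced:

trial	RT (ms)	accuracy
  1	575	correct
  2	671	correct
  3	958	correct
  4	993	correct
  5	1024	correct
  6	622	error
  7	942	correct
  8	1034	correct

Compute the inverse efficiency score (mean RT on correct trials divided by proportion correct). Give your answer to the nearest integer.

1012 ms

Correct trials (n=7): 575, 671, 958, 993, 1024, 942, 1034
Mean correct RT = 6197/7 = 885.2857 ms
Proportion correct = 7/8
IES = 885.2857 / (7/8) = 1011.755 ms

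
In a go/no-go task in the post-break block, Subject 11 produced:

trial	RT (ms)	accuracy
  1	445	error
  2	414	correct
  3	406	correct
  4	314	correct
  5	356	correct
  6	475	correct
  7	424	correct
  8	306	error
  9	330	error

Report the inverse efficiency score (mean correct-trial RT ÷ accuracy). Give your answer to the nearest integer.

597 ms

Correct trials (n=6): 414, 406, 314, 356, 475, 424
Mean correct RT = 2389/6 = 398.1667 ms
Proportion correct = 6/9
IES = 398.1667 / (6/9) = 597.250 ms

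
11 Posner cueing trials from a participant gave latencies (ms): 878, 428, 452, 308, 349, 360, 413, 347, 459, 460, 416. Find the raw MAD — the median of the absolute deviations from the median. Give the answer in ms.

Sorted: 308, 347, 349, 360, 413, 416, 428, 452, 459, 460, 878 → median = 416
|x − 416|: 462, 12, 36, 108, 67, 56, 3, 69, 43, 44, 0
Sorted deviations: 0, 3, 12, 36, 43, 44, 56, 67, 69, 108, 462 → MAD = 44

44 ms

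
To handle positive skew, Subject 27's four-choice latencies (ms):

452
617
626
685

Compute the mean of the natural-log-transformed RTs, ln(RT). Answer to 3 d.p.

6.377

ln(RT): 6.1137, 6.4249, 6.4394, 6.5294
Σ ln(RT) = 25.5073
Mean = 25.5073/4 = 6.37683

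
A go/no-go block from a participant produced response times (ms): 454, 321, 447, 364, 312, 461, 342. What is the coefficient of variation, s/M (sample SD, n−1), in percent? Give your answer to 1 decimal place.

n = 7, Σ = 2701, M = 385.8571
Σ(x−M)² = 26090.857; s = √(26090.857/6) = 65.9430
CV = 65.9430 / 385.8571 = 0.17090 = 17.090%

17.1%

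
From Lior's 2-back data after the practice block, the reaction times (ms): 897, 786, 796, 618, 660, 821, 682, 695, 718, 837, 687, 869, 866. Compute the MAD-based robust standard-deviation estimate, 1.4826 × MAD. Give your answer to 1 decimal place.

123.1 ms

Sorted: 618, 660, 682, 687, 695, 718, 786, 796, 821, 837, 866, 869, 897 → median = 786
|x − 786| sorted: 0, 10, 35, 51, 68, 80, 83, 91, 99, 104, 111, 126, 168 → MAD = 83
Robust SD ≈ 1.4826 × 83 = 123.056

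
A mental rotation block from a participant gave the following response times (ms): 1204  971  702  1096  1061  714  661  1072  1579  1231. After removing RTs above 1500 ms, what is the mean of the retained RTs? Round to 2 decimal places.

968.00 ms

Excluded: 1579
Retained (n=9): Σ = 8712
Mean = 8712/9 = 968.0000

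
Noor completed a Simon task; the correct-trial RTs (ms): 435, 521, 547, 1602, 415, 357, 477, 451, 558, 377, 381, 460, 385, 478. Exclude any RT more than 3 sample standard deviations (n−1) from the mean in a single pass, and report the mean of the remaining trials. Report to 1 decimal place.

449.4 ms

n = 14, ΣRT = 7444, M = 531.714
Σ(x−M)² = 1285764.86; s = √(1285764.86/13) = 314.492
Cutoffs: 531.714 ± 3·314.492 → [-411.8, 1475.2]
Outside: 1602 → excluded.
Retained (n=13): Σ = 5842, mean = 5842/13 = 449.385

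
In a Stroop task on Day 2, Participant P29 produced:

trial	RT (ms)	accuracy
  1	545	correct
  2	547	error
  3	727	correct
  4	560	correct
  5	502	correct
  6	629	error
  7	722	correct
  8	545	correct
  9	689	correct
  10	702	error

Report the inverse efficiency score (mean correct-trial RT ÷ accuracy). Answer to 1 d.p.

875.5 ms

Correct trials (n=7): 545, 727, 560, 502, 722, 545, 689
Mean correct RT = 4290/7 = 612.8571 ms
Proportion correct = 7/10
IES = 612.8571 / (7/10) = 875.510 ms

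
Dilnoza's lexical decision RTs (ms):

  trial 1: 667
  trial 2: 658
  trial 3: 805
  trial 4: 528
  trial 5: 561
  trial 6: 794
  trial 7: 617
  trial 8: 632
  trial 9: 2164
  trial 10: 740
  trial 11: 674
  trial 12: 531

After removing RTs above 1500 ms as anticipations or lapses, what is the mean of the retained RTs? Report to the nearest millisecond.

655 ms

Excluded: 2164
Retained (n=11): Σ = 7207
Mean = 7207/11 = 655.1818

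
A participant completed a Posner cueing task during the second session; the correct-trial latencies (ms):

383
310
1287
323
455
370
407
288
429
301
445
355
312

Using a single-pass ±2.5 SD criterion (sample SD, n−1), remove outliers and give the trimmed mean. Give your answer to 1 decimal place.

364.8 ms

n = 13, ΣRT = 5665, M = 435.769
Σ(x−M)² = 823408.31; s = √(823408.31/12) = 261.949
Cutoffs: 435.769 ± 2.5·261.949 → [-219.1, 1090.6]
Outside: 1287 → excluded.
Retained (n=12): Σ = 4378, mean = 4378/12 = 364.833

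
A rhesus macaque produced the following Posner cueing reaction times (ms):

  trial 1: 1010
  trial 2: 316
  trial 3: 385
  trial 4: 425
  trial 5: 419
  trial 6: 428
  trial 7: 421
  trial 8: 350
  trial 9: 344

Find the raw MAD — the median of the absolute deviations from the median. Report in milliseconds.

34 ms

Sorted: 316, 344, 350, 385, 419, 421, 425, 428, 1010 → median = 419
|x − 419|: 591, 103, 34, 6, 0, 9, 2, 69, 75
Sorted deviations: 0, 2, 6, 9, 34, 69, 75, 103, 591 → MAD = 34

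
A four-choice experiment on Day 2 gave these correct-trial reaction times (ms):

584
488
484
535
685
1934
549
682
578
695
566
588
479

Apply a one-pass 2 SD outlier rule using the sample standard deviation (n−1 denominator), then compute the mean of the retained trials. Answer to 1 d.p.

576.1 ms

n = 13, ΣRT = 8847, M = 680.538
Σ(x−M)² = 1767713.23; s = √(1767713.23/12) = 383.809
Cutoffs: 680.538 ± 2·383.809 → [-87.1, 1448.2]
Outside: 1934 → excluded.
Retained (n=12): Σ = 6913, mean = 6913/12 = 576.083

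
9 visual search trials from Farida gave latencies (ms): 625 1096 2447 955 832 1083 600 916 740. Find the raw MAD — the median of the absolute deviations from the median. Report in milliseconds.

Sorted: 600, 625, 740, 832, 916, 955, 1083, 1096, 2447 → median = 916
|x − 916|: 291, 180, 1531, 39, 84, 167, 316, 0, 176
Sorted deviations: 0, 39, 84, 167, 176, 180, 291, 316, 1531 → MAD = 176

176 ms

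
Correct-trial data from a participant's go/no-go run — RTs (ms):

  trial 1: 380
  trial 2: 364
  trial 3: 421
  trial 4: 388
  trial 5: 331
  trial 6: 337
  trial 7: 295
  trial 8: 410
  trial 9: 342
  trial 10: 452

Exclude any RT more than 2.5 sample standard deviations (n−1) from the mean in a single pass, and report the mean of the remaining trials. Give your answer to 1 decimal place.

n = 10, ΣRT = 3720, M = 372.000
Σ(x−M)² = 20364.00; s = √(20364.00/9) = 47.567
Cutoffs: 372.000 ± 2.5·47.567 → [253.1, 490.9]
No RTs fall outside the cutoffs; all 10 retained. Mean = 3720/10 = 372.000

372.0 ms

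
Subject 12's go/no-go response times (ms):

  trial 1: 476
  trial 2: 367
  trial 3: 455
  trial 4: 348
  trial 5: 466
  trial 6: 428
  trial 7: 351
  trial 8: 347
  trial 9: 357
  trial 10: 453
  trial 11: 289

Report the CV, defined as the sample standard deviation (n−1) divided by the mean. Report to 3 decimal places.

0.160

n = 11, Σ = 4337, M = 394.2727
Σ(x−M)² = 39562.182; s = √(39562.182/10) = 62.8985
CV = 62.8985 / 394.2727 = 0.15953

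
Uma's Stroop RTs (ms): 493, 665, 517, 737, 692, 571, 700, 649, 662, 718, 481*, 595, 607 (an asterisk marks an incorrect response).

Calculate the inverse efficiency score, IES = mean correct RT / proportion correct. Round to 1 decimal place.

Correct trials (n=12): 493, 665, 517, 737, 692, 571, 700, 649, 662, 718, 595, 607
Mean correct RT = 7606/12 = 633.8333 ms
Proportion correct = 12/13
IES = 633.8333 / (12/13) = 686.653 ms

686.7 ms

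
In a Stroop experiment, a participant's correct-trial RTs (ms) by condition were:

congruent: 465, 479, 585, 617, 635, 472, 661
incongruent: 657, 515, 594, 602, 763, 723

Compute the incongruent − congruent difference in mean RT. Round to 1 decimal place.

M(congruent) = 3914/7 = 559.143
M(incongruent) = 3854/6 = 642.333
Difference = 642.333 − 559.143 = 83.190 ms

83.2 ms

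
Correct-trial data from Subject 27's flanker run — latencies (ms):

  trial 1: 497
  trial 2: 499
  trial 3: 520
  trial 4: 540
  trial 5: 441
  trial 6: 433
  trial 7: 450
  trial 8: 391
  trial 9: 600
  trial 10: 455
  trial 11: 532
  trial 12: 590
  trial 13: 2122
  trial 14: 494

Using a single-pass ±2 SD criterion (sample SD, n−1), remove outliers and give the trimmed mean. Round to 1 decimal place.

495.5 ms

n = 14, ΣRT = 8564, M = 611.714
Σ(x−M)² = 2501708.86; s = √(2501708.86/13) = 438.679
Cutoffs: 611.714 ± 2·438.679 → [-265.6, 1489.1]
Outside: 2122 → excluded.
Retained (n=13): Σ = 6442, mean = 6442/13 = 495.538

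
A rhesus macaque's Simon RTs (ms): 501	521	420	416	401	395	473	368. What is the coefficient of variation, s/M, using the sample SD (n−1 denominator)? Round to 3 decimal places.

0.125

n = 8, Σ = 3495, M = 436.8750
Σ(x−M)² = 20998.875; s = √(20998.875/7) = 54.7708
CV = 54.7708 / 436.8750 = 0.12537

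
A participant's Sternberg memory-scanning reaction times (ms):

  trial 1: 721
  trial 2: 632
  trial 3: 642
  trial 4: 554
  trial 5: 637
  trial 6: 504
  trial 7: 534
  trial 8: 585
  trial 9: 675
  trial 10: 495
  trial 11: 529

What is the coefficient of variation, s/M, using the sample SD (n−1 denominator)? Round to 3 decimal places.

0.126

n = 11, Σ = 6508, M = 591.6364
Σ(x−M)² = 55632.545; s = √(55632.545/10) = 74.5872
CV = 74.5872 / 591.6364 = 0.12607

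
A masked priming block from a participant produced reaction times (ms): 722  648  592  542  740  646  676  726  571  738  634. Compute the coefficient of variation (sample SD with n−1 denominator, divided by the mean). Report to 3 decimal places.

0.106

n = 11, Σ = 7235, M = 657.7273
Σ(x−M)² = 48368.182; s = √(48368.182/10) = 69.5472
CV = 69.5472 / 657.7273 = 0.10574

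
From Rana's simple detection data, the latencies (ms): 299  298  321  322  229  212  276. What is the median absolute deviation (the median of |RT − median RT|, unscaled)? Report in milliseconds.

Sorted: 212, 229, 276, 298, 299, 321, 322 → median = 298
|x − 298|: 1, 0, 23, 24, 69, 86, 22
Sorted deviations: 0, 1, 22, 23, 24, 69, 86 → MAD = 23

23 ms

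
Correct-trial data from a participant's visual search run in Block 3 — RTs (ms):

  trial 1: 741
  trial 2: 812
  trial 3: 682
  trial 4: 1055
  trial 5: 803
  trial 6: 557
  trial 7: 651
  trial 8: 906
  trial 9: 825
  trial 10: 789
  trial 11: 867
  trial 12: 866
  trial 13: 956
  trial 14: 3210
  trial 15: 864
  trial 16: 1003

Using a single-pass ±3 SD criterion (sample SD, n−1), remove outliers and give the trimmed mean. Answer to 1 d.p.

n = 16, ΣRT = 15587, M = 974.188
Σ(x−M)² = 5576940.44; s = √(5576940.44/15) = 609.751
Cutoffs: 974.188 ± 3·609.751 → [-855.1, 2803.4]
Outside: 3210 → excluded.
Retained (n=15): Σ = 12377, mean = 12377/15 = 825.133

825.1 ms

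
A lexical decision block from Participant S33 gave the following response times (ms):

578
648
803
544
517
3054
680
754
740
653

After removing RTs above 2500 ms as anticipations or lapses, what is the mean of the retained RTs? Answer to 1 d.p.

Excluded: 3054
Retained (n=9): Σ = 5917
Mean = 5917/9 = 657.4444

657.4 ms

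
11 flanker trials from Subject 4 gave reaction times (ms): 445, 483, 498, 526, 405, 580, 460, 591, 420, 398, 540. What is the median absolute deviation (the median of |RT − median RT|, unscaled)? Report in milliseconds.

Sorted: 398, 405, 420, 445, 460, 483, 498, 526, 540, 580, 591 → median = 483
|x − 483|: 38, 0, 15, 43, 78, 97, 23, 108, 63, 85, 57
Sorted deviations: 0, 15, 23, 38, 43, 57, 63, 78, 85, 97, 108 → MAD = 57

57 ms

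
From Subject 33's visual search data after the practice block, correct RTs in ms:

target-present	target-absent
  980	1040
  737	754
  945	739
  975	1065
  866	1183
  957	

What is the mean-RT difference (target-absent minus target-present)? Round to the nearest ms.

46 ms

M(target-present) = 5460/6 = 910.000
M(target-absent) = 4781/5 = 956.200
Difference = 956.200 − 910.000 = 46.200 ms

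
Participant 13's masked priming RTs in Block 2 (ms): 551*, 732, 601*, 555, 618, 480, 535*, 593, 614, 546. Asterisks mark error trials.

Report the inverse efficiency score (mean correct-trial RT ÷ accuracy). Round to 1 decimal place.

844.5 ms

Correct trials (n=7): 732, 555, 618, 480, 593, 614, 546
Mean correct RT = 4138/7 = 591.1429 ms
Proportion correct = 7/10
IES = 591.1429 / (7/10) = 844.490 ms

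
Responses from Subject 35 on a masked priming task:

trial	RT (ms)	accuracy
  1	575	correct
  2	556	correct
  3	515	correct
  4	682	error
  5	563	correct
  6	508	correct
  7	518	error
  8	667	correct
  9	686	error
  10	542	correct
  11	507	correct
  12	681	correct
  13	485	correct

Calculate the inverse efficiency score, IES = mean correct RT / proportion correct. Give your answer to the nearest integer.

Correct trials (n=10): 575, 556, 515, 563, 508, 667, 542, 507, 681, 485
Mean correct RT = 5599/10 = 559.9000 ms
Proportion correct = 10/13
IES = 559.9000 / (10/13) = 727.870 ms

728 ms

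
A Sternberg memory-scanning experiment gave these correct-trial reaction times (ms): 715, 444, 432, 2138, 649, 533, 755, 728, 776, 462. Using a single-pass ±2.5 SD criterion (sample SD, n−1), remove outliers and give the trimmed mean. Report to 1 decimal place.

610.4 ms

n = 10, ΣRT = 7632, M = 763.200
Σ(x−M)² = 2262205.60; s = √(2262205.60/9) = 501.354
Cutoffs: 763.200 ± 2.5·501.354 → [-490.2, 2016.6]
Outside: 2138 → excluded.
Retained (n=9): Σ = 5494, mean = 5494/9 = 610.444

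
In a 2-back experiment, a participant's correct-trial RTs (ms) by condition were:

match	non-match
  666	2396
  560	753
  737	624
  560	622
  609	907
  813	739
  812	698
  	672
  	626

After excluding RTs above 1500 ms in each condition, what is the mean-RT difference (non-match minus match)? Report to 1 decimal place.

25.6 ms

non-match: exclude 2396
M(match) = 4757/7 = 679.571
M(non-match) = 5641/8 = 705.125
Difference = 705.125 − 679.571 = 25.554 ms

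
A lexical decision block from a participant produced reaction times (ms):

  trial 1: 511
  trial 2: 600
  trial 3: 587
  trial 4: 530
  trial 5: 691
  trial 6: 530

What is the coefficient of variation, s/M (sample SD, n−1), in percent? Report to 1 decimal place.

n = 6, Σ = 3449, M = 574.8333
Σ(x−M)² = 22370.833; s = √(22370.833/5) = 66.8892
CV = 66.8892 / 574.8333 = 0.11636 = 11.636%

11.6%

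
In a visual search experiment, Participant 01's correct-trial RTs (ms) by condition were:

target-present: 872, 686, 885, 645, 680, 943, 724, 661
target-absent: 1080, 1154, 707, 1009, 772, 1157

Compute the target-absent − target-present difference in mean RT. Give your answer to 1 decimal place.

217.8 ms

M(target-present) = 6096/8 = 762.000
M(target-absent) = 5879/6 = 979.833
Difference = 979.833 − 762.000 = 217.833 ms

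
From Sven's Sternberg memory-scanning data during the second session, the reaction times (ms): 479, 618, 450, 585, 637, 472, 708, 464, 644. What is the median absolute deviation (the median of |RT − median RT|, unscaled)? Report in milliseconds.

Sorted: 450, 464, 472, 479, 585, 618, 637, 644, 708 → median = 585
|x − 585|: 106, 33, 135, 0, 52, 113, 123, 121, 59
Sorted deviations: 0, 33, 52, 59, 106, 113, 121, 123, 135 → MAD = 106

106 ms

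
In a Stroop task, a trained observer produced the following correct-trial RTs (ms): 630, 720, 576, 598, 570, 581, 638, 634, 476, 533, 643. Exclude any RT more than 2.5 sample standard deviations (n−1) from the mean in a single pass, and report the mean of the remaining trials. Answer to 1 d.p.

n = 11, ΣRT = 6599, M = 599.909
Σ(x−M)² = 41454.91; s = √(41454.91/10) = 64.385
Cutoffs: 599.909 ± 2.5·64.385 → [438.9, 760.9]
No RTs fall outside the cutoffs; all 11 retained. Mean = 6599/11 = 599.909

599.9 ms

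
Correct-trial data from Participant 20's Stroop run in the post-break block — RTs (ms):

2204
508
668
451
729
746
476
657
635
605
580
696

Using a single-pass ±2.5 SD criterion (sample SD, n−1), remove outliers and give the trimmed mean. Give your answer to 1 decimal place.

n = 12, ΣRT = 8955, M = 746.250
Σ(x−M)² = 2418884.25; s = √(2418884.25/11) = 468.933
Cutoffs: 746.250 ± 2.5·468.933 → [-426.1, 1918.6]
Outside: 2204 → excluded.
Retained (n=11): Σ = 6751, mean = 6751/11 = 613.727

613.7 ms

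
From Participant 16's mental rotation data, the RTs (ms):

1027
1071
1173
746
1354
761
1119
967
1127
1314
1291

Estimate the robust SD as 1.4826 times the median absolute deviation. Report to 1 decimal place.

Sorted: 746, 761, 967, 1027, 1071, 1119, 1127, 1173, 1291, 1314, 1354 → median = 1119
|x − 1119| sorted: 0, 8, 48, 54, 92, 152, 172, 195, 235, 358, 373 → MAD = 152
Robust SD ≈ 1.4826 × 152 = 225.355

225.4 ms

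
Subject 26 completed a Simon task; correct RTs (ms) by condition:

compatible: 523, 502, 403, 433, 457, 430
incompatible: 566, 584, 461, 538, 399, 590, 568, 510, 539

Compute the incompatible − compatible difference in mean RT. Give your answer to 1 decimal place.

70.3 ms

M(compatible) = 2748/6 = 458.000
M(incompatible) = 4755/9 = 528.333
Difference = 528.333 − 458.000 = 70.333 ms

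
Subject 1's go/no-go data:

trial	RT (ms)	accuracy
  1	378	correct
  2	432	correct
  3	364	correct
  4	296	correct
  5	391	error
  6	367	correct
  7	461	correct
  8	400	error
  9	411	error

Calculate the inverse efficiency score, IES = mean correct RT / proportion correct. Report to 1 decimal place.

Correct trials (n=6): 378, 432, 364, 296, 367, 461
Mean correct RT = 2298/6 = 383.0000 ms
Proportion correct = 6/9
IES = 383.0000 / (6/9) = 574.500 ms

574.5 ms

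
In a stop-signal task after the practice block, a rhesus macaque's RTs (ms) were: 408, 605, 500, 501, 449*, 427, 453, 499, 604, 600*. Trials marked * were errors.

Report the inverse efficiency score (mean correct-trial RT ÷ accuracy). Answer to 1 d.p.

624.5 ms

Correct trials (n=8): 408, 605, 500, 501, 427, 453, 499, 604
Mean correct RT = 3997/8 = 499.6250 ms
Proportion correct = 8/10
IES = 499.6250 / (8/10) = 624.531 ms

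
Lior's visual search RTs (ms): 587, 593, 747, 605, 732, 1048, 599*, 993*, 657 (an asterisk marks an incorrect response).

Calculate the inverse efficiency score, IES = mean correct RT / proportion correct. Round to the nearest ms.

913 ms

Correct trials (n=7): 587, 593, 747, 605, 732, 1048, 657
Mean correct RT = 4969/7 = 709.8571 ms
Proportion correct = 7/9
IES = 709.8571 / (7/9) = 912.673 ms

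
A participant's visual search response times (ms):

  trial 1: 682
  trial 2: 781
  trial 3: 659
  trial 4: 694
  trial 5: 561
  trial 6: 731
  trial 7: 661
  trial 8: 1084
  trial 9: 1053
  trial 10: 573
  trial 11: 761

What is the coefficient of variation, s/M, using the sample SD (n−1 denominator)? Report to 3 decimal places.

n = 11, Σ = 8240, M = 749.0909
Σ(x−M)² = 295810.909; s = √(295810.909/10) = 171.9915
CV = 171.9915 / 749.0909 = 0.22960

0.230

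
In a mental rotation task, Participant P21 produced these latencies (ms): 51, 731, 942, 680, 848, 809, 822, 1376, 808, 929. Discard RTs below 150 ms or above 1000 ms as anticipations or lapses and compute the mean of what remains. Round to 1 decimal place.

821.1 ms

Excluded: 51, 1376
Retained (n=8): Σ = 6569
Mean = 6569/8 = 821.1250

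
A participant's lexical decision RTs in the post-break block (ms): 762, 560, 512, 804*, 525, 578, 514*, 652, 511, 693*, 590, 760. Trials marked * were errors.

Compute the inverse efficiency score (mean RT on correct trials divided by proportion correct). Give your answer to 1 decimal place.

807.4 ms

Correct trials (n=9): 762, 560, 512, 525, 578, 652, 511, 590, 760
Mean correct RT = 5450/9 = 605.5556 ms
Proportion correct = 9/12
IES = 605.5556 / (9/12) = 807.407 ms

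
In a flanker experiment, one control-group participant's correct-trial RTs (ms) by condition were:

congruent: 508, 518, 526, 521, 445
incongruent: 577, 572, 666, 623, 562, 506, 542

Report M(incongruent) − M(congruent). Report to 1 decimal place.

74.7 ms

M(congruent) = 2518/5 = 503.600
M(incongruent) = 4048/7 = 578.286
Difference = 578.286 − 503.600 = 74.686 ms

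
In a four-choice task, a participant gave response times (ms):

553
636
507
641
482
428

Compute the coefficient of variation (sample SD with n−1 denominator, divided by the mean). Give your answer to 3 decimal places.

0.158

n = 6, Σ = 3247, M = 541.1667
Σ(x−M)² = 36574.833; s = √(36574.833/5) = 85.5276
CV = 85.5276 / 541.1667 = 0.15804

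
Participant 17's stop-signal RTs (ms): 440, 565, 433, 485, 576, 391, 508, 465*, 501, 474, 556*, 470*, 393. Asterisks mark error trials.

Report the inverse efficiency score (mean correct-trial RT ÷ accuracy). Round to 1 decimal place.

Correct trials (n=10): 440, 565, 433, 485, 576, 391, 508, 501, 474, 393
Mean correct RT = 4766/10 = 476.6000 ms
Proportion correct = 10/13
IES = 476.6000 / (10/13) = 619.580 ms

619.6 ms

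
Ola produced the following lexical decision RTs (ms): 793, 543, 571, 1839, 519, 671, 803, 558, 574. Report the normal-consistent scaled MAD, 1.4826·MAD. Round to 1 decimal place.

Sorted: 519, 543, 558, 571, 574, 671, 793, 803, 1839 → median = 574
|x − 574| sorted: 0, 3, 16, 31, 55, 97, 219, 229, 1265 → MAD = 55
Robust SD ≈ 1.4826 × 55 = 81.543

81.5 ms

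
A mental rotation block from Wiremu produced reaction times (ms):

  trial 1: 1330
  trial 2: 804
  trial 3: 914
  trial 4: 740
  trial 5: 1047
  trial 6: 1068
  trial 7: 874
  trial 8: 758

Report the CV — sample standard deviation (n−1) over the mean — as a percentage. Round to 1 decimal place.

n = 8, Σ = 7535, M = 941.8750
Σ(x−M)² = 276556.875; s = √(276556.875/7) = 198.7665
CV = 198.7665 / 941.8750 = 0.21103 = 21.103%

21.1%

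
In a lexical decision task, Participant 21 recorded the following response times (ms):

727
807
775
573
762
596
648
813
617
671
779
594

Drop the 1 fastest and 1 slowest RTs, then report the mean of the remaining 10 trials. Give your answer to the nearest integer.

Sorted: 573, 594, 596, 617, 648, 671, 727, 762, 775, 779, 807, 813
Drop lowest 1 (573) and highest 1 (813)
Remaining (n=10): Σ = 6976, mean = 6976/10 = 697.600

698 ms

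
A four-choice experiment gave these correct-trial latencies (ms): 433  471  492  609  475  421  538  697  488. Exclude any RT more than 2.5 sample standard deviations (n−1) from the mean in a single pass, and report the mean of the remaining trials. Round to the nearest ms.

514 ms

n = 9, ΣRT = 4624, M = 513.778
Σ(x−M)² = 62829.56; s = √(62829.56/8) = 88.621
Cutoffs: 513.778 ± 2.5·88.621 → [292.2, 735.3]
No RTs fall outside the cutoffs; all 9 retained. Mean = 4624/9 = 513.778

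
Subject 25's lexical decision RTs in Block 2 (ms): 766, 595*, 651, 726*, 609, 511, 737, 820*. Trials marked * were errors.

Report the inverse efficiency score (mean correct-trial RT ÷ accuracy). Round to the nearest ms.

Correct trials (n=5): 766, 651, 609, 511, 737
Mean correct RT = 3274/5 = 654.8000 ms
Proportion correct = 5/8
IES = 654.8000 / (5/8) = 1047.680 ms

1048 ms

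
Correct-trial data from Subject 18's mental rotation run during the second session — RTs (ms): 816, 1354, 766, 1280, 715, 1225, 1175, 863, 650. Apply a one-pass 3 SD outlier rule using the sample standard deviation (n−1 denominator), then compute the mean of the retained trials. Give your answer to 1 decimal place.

n = 9, ΣRT = 8844, M = 982.667
Σ(x−M)² = 593368.00; s = √(593368.00/8) = 272.344
Cutoffs: 982.667 ± 3·272.344 → [165.6, 1799.7]
No RTs fall outside the cutoffs; all 9 retained. Mean = 8844/9 = 982.667

982.7 ms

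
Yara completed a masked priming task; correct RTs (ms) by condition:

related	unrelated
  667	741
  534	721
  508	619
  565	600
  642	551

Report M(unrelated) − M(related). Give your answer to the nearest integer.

M(related) = 2916/5 = 583.200
M(unrelated) = 3232/5 = 646.400
Difference = 646.400 − 583.200 = 63.200 ms

63 ms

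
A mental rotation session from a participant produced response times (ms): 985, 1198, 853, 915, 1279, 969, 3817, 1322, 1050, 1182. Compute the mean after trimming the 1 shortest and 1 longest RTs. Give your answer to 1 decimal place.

Sorted: 853, 915, 969, 985, 1050, 1182, 1198, 1279, 1322, 3817
Drop lowest 1 (853) and highest 1 (3817)
Remaining (n=8): Σ = 8900, mean = 8900/8 = 1112.500

1112.5 ms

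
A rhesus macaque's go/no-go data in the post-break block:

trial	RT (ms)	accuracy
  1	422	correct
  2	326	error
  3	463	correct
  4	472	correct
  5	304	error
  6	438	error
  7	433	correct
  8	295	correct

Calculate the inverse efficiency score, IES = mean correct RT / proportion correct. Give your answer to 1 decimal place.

Correct trials (n=5): 422, 463, 472, 433, 295
Mean correct RT = 2085/5 = 417.0000 ms
Proportion correct = 5/8
IES = 417.0000 / (5/8) = 667.200 ms

667.2 ms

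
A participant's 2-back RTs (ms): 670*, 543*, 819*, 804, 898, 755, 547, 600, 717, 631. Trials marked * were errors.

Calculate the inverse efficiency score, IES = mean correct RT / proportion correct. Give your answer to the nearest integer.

Correct trials (n=7): 804, 898, 755, 547, 600, 717, 631
Mean correct RT = 4952/7 = 707.4286 ms
Proportion correct = 7/10
IES = 707.4286 / (7/10) = 1010.612 ms

1011 ms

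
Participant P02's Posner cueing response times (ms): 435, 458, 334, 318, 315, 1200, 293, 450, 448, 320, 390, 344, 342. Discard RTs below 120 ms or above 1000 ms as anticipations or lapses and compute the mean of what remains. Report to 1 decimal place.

Excluded: 1200
Retained (n=12): Σ = 4447
Mean = 4447/12 = 370.5833

370.6 ms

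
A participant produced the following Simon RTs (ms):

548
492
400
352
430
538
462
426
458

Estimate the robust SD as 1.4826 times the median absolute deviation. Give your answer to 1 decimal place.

50.4 ms

Sorted: 352, 400, 426, 430, 458, 462, 492, 538, 548 → median = 458
|x − 458| sorted: 0, 4, 28, 32, 34, 58, 80, 90, 106 → MAD = 34
Robust SD ≈ 1.4826 × 34 = 50.408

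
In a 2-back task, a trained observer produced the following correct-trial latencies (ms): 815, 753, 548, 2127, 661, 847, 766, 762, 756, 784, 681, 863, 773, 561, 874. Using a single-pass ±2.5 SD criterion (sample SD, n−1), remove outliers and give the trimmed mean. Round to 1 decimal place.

746.0 ms

n = 15, ΣRT = 12571, M = 838.067
Σ(x−M)² = 1912908.93; s = √(1912908.93/14) = 369.644
Cutoffs: 838.067 ± 2.5·369.644 → [-86.0, 1762.2]
Outside: 2127 → excluded.
Retained (n=14): Σ = 10444, mean = 10444/14 = 746.000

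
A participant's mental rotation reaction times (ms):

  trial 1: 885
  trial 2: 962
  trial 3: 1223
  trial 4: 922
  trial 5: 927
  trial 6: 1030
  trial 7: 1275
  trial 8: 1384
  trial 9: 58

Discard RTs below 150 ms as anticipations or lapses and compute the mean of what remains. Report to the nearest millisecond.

1076 ms

Excluded: 58
Retained (n=8): Σ = 8608
Mean = 8608/8 = 1076.0000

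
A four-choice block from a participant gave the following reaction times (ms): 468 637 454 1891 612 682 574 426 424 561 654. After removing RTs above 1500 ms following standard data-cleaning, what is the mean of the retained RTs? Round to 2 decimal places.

Excluded: 1891
Retained (n=10): Σ = 5492
Mean = 5492/10 = 549.2000

549.20 ms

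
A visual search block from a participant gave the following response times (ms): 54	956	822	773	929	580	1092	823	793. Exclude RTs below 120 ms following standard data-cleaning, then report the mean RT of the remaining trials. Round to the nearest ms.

846 ms

Excluded: 54
Retained (n=8): Σ = 6768
Mean = 6768/8 = 846.0000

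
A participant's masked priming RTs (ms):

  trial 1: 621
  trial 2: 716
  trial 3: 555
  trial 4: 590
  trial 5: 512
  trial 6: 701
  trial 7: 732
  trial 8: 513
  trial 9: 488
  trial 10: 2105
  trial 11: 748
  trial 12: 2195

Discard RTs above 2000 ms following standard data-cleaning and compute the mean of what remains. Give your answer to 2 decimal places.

617.60 ms

Excluded: 2105, 2195
Retained (n=10): Σ = 6176
Mean = 6176/10 = 617.6000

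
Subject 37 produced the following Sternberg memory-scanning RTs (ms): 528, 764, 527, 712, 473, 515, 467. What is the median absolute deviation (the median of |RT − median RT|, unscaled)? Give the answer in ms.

Sorted: 467, 473, 515, 527, 528, 712, 764 → median = 527
|x − 527|: 1, 237, 0, 185, 54, 12, 60
Sorted deviations: 0, 1, 12, 54, 60, 185, 237 → MAD = 54

54 ms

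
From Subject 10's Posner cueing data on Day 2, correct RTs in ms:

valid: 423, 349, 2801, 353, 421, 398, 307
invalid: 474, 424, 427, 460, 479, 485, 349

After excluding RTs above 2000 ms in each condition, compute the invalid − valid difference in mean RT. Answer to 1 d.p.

67.4 ms

valid: exclude 2801
M(valid) = 2251/6 = 375.167
M(invalid) = 3098/7 = 442.571
Difference = 442.571 − 375.167 = 67.405 ms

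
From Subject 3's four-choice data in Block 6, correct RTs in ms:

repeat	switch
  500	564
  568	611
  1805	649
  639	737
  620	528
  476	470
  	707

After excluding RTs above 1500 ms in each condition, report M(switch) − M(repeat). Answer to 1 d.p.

repeat: exclude 1805
M(repeat) = 2803/5 = 560.600
M(switch) = 4266/7 = 609.429
Difference = 609.429 − 560.600 = 48.829 ms

48.8 ms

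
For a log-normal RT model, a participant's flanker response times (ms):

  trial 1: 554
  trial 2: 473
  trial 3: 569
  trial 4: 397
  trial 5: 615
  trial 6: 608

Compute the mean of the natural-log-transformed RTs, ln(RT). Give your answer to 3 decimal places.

ln(RT): 6.3172, 6.1591, 6.3439, 5.9839, 6.4216, 6.4102
Σ ln(RT) = 37.6359
Mean = 37.6359/6 = 6.27265

6.273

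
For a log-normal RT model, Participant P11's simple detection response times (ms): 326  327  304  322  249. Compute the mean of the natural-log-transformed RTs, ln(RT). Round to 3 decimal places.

5.717

ln(RT): 5.7869, 5.7900, 5.7170, 5.7746, 5.5175
Σ ln(RT) = 28.5859
Mean = 28.5859/5 = 5.71718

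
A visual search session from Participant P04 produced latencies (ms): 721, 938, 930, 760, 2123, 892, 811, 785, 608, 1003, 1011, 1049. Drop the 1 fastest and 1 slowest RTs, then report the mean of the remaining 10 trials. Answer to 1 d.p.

Sorted: 608, 721, 760, 785, 811, 892, 930, 938, 1003, 1011, 1049, 2123
Drop lowest 1 (608) and highest 1 (2123)
Remaining (n=10): Σ = 8900, mean = 8900/10 = 890.000

890.0 ms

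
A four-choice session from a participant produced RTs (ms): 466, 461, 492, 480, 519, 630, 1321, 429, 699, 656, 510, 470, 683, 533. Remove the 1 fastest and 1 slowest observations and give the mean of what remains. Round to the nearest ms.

550 ms

Sorted: 429, 461, 466, 470, 480, 492, 510, 519, 533, 630, 656, 683, 699, 1321
Drop lowest 1 (429) and highest 1 (1321)
Remaining (n=12): Σ = 6599, mean = 6599/12 = 549.917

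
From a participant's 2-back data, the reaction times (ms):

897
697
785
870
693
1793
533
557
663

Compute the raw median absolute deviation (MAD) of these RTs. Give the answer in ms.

140 ms

Sorted: 533, 557, 663, 693, 697, 785, 870, 897, 1793 → median = 697
|x − 697|: 200, 0, 88, 173, 4, 1096, 164, 140, 34
Sorted deviations: 0, 4, 34, 88, 140, 164, 173, 200, 1096 → MAD = 140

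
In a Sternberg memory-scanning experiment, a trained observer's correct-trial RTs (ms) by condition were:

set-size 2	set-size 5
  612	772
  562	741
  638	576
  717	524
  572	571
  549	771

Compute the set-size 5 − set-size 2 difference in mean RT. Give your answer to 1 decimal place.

M(set-size 2) = 3650/6 = 608.333
M(set-size 5) = 3955/6 = 659.167
Difference = 659.167 − 608.333 = 50.833 ms

50.8 ms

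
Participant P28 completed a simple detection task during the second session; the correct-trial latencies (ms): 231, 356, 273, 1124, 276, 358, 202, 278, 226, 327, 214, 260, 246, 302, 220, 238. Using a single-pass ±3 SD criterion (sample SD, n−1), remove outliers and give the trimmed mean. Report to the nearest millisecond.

n = 16, ΣRT = 5131, M = 320.688
Σ(x−M)² = 723147.44; s = √(723147.44/15) = 219.567
Cutoffs: 320.688 ± 3·219.567 → [-338.0, 979.4]
Outside: 1124 → excluded.
Retained (n=15): Σ = 4007, mean = 4007/15 = 267.133

267 ms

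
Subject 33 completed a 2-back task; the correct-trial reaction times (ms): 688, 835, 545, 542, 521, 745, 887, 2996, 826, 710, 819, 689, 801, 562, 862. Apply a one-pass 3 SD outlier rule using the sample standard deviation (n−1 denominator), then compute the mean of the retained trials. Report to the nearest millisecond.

n = 15, ΣRT = 13028, M = 868.533
Σ(x−M)² = 5067703.73; s = √(5067703.73/14) = 601.647
Cutoffs: 868.533 ± 3·601.647 → [-936.4, 2673.5]
Outside: 2996 → excluded.
Retained (n=14): Σ = 10032, mean = 10032/14 = 716.571

717 ms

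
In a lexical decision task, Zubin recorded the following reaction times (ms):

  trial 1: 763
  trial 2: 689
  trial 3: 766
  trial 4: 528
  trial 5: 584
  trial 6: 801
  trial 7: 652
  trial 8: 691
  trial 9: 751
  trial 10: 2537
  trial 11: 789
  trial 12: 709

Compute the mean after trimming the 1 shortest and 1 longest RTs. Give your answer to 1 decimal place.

719.5 ms

Sorted: 528, 584, 652, 689, 691, 709, 751, 763, 766, 789, 801, 2537
Drop lowest 1 (528) and highest 1 (2537)
Remaining (n=10): Σ = 7195, mean = 7195/10 = 719.500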